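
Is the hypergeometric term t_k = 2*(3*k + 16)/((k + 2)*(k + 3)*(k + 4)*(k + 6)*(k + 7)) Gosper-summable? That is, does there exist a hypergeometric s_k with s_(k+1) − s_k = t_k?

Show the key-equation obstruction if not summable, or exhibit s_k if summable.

Compute t_(k+1)/t_k: get (k + 2)*(k + 6)*(3*k + 19)/((k + 5)*(k + 8)*(3*k + 16)).
Normal form (A,B,C) = (k + 2, k + 8, k**2 + 31*k/3 + 80/3).
Need (k + 2)·f(k+1) − (k + 7)·f(k) = k**2 + 31*k/3 + 80/3.
From deg A=1, deg B=1, deg C=2: d=5.
A polynomial solution: f(k) = k*(k + 4)*(k + 5)*(k**2 + 11*k + 36)/108.
So s_k = (B(k−1)f/C)·t_k = (k*(k + 4)*(k + 7)*(k**2 + 11*k + 36)/(36*(3*k + 16)))·t_k = k*(k**2 + 11*k + 36)/(18*(k**3 + 11*k**2 + 36*k + 36)).
Δs = 2*(3*k + 16)/(k**5 + 22*k**4 + 185*k**3 + 740*k**2 + 1404*k + 1008), as required.

Yes. s_k = k*(k**2 + 11*k + 36)/(18*(k**3 + 11*k**2 + 36*k + 36)).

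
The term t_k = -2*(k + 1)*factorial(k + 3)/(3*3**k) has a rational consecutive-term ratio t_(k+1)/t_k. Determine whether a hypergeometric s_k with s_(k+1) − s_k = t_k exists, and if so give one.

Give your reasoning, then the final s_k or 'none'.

Compute t_(k+1)/t_k: get (k + 2)*(k + 4)/(3*(k + 1)).
Normal form (A,B,C) = (k/3 + 4/3, 1, k + 1).
Need (k/3 + 4/3)·f(k+1) − (1)·f(k) = k + 1.
Degrees (1,0,1) ⇒ d ≤ 0.
Solving with deg f ≤ 0: f(k) = 3.
Get s_k = R·t_k = -2*factorial(k + 3)/3**k with R(k) = B(k−1)f(k)/C(k) = 3/(k + 1).
Check: Δs_k = -2*(k + 1)*factorial(k + 3)/(3*3**k). ✓

s_k = -2*factorial(k + 3)/3**k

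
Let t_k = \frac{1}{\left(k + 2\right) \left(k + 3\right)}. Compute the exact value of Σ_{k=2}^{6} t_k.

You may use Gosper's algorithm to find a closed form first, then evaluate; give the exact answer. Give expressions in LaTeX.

Σ = 5/36

r(k) = (k + 2)/(k + 4) after simplifying.
Normal form (A,B,C) = (k + 2, k + 4, 1).
Need (k + 2)·f(k+1) − (k + 3)·f(k) = 1.
Degrees (1,1,0) ⇒ d ≤ 1.
A polynomial solution: f(k) = k/2.
Then R = B(k−1)f/C = k*(k + 3)/2, so s_k = R(k)·t_k = k/(2*(k + 2)).
Δs = 1/(k**2 + 5*k + 6), as required.
Telescoping: Σ = s_(7) − s_(2) = 7/18 − (1/4) = 5/36.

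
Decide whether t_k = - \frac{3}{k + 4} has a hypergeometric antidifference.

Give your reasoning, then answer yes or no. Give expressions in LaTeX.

The ratio is (k + 4)/(k + 5).
Take A(k)=k + 4, B(k)=k + 5, C(k)=1.
Key eq: (k + 4)·f(k+1) = (k + 4)·f(k) + (1).
From deg A=1, deg B=1, deg C=0: d=0.
f = c0 ⇒ A·f(k+1) − B(k−1)·f(k) − C = -1. The system {-1 = 0} is inconsistent; no antidifference.

No — key equation has no polynomial f.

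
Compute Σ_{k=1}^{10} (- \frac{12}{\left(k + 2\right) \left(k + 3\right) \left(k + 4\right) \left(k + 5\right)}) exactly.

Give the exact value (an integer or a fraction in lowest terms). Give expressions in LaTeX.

Ratio r(k) = (k + 2)/(k + 6).
So A=k + 2 and B=k + 6, with C=1.
Need (k + 2)·f(k+1) − (k + 5)·f(k) = 1.
Bound: deg f ≤ 3.
Coefficient equations give f(k) = k*(k**2 + 9*k + 26)/72.
Get s_k = R·t_k = k*(-k**2 - 9*k - 26)/(6*(k + 2)*(k + 3)*(k + 4)) with R(k) = B(k−1)f(k)/C(k) = k*(k + 5)*(k**2 + 9*k + 26)/72.
s_(k+1) − s_k = -12/(k**4 + 14*k**3 + 71*k**2 + 154*k + 120) = t_k.
Sum = s_(11) − s_(1); s_(11) = -451/2730, s_(1) = -1/10 ⇒ -89/1365.

Σ = -89/1365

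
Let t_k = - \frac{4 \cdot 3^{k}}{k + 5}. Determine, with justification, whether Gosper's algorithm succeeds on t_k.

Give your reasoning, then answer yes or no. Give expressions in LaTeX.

No. Not Gosper-summable.

Compute t_(k+1)/t_k: get 3*(k + 5)/(k + 6).
So A=3*k + 15 and B=k + 6, with C=1.
f must satisfy (3*k + 15)·f(k+1) − (k + 5)·f(k) = 1.
From deg A=1, deg B=1, deg C=0: d=-1.
Negative degree bound (-1): no f exists, t_k not Gosper-summable.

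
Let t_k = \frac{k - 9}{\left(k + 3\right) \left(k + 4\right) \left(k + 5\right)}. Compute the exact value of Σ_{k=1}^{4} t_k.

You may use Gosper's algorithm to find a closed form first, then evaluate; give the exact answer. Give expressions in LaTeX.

Step 1: r(k) = (k - 8)*(k + 3)/((k - 9)*(k + 6)).
Gosper form: A/B · C(k+1)/C(k) with A=k + 3, B=k + 6, C=k - 9.
f must satisfy (k + 3)·f(k+1) − (k + 5)·f(k) = k - 9.
deg f ≤ 2 (via 1,1,1).
Coefficient equations give f(k) = -k*(k + 11)/4.
Then R = B(k−1)f/C = -k*(k + 5)*(k + 11)/(4*(k - 9)), so s_k = R(k)·t_k = k*(-k - 11)/(4*(k + 3)*(k + 4)).
Check: Δs_k = (k - 9)/(k**3 + 12*k**2 + 47*k + 60). ✓
Sum = s_(5) − s_(1); s_(5) = -5/18, s_(1) = -3/20 ⇒ -23/180.

Σ = -23/180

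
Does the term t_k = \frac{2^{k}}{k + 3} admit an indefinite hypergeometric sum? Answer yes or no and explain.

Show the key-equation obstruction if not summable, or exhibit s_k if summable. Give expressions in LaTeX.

No — t_k has no hypergeometric antidifference.

Step 1: r(k) = 2*(k + 3)/(k + 4).
A = 2*k + 6, B = k + 4, C = 1.
Need (2*k + 6)·f(k+1) − (k + 3)·f(k) = 1.
From deg A=1, deg B=1, deg C=0: d=-1.
Negative degree bound (-1): no f exists, t_k not Gosper-summable.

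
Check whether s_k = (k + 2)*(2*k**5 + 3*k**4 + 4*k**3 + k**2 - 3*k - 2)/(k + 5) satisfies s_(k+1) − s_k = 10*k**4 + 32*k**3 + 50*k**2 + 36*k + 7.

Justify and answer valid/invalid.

s_(k+1) = (2*k**6 + 19*k**5 + 75*k**4 + 159*k**3 + 186*k**2 + 104*k + 15)/(k + 6)
s_(k+1) − s_k = (10*k**6 + 118*k**5 + 465*k**4 + 928*k**3 + 1048*k**2 + 587*k + 99)/(k**2 + 11*k + 30)
(s_(k+1) − s_k) − t_k = 3*(-8*k**5 - 79*k**4 - 206*k**3 - 285*k**2 - 190*k - 37)/(k**2 + 11*k + 30)

Invalid: residual 3*(-8*k**5 - 79*k**4 - 206*k**3 - 285*k**2 - 190*k - 37)/(k**2 + 11*k + 30) ≠ 0.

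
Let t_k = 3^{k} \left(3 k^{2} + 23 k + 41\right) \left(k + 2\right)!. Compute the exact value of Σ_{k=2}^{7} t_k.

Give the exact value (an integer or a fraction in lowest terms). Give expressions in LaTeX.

r(k) = 3*(3*k**3 + 38*k**2 + 154*k + 201)/(3*k**2 + 23*k + 41) after simplifying.
A = 3*k + 9, B = 1, C = k**2 + 23*k/3 + 41/3.
Solve (3*k + 9)·f(k+1) − (1)·f(k) = k**2 + 23*k/3 + 41/3.
d = 1 from the (1,0,2) case.
A polynomial solution: f(k) = (k + 4)/3.
Get s_k = R·t_k = 3**k*(k + 4)*factorial(k + 2) with R(k) = B(k−1)f(k)/C(k) = (k + 4)/(3*k**2 + 23*k + 41).
Verify: 3**k*(3*k**2 + 23*k + 41)*factorial(k + 2) matches t_k.
Σ_(k=2)^(7) t_k = s_(8) − s_(2) = 285702681600 − (1296) = 285702680304.

Σ = 285702680304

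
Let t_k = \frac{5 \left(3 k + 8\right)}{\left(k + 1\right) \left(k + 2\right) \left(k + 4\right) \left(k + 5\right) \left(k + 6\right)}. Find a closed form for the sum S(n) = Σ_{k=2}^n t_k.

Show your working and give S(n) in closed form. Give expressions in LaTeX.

Compute t_(k+1)/t_k: get (k + 1)*(k + 4)*(3*k + 11)/((k + 3)*(k + 7)*(3*k + 8)).
Normal form (A,B,C) = (k + 1, k + 7, k**2 + 17*k/3 + 8).
Set up (k + 1)·f(k+1) − (k + 6)·f(k) − (k**2 + 17*k/3 + 8) = 0.
deg f ≤ 5 (via 1,1,2).
Coefficient equations give f(k) = k*(k + 2)*(k + 3)*(k**2 + 10*k + 29)/60.
R(k) = B(k−1)·f(k)/C(k) = k*(k + 2)*(k + 6)*(k**2 + 10*k + 29)/(20*(3*k + 8)); s_k = R·t_k = k*(k**2 + 10*k + 29)/(4*(k**3 + 10*k**2 + 29*k + 20)).
Check: Δs_k = 5*(3*k + 8)/(k**5 + 18*k**4 + 121*k**3 + 372*k**2 + 508*k + 240). ✓
s_(n+1) = (n**3 + 13*n**2 + 52*n + 40)/(4*(n**3 + 13*n**2 + 52*n + 60)) and s_(2) = 53/252, so S(n) = 5*(n**3 + 13*n**2 + 52*n - 66)/(126*(n**3 + 13*n**2 + 52*n + 60)).

S(n) = \frac{5 \left(n^{3} + 13 n^{2} + 52 n - 66\right)}{126 \left(n^{3} + 13 n^{2} + 52 n + 60\right)}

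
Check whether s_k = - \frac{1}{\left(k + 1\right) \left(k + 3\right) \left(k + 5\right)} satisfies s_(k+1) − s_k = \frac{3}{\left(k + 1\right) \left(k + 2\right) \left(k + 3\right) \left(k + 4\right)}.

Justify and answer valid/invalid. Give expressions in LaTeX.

Invalid: residual \frac{3 \left(- 4 k - 19\right)}{k^{6} + 21 k^{5} + 175 k^{4} + 735 k^{3} + 1624 k^{2} + 1764 k + 720} ≠ 0.

s_(k+1) = -1/((k + 2)*(k + 4)*(k + 6))
s_(k+1) − s_k = 3*(k**2 + 7*k + 11)/(k**6 + 21*k**5 + 175*k**4 + 735*k**3 + 1624*k**2 + 1764*k + 720)
(s_(k+1) − s_k) − t_k = 3*(-4*k - 19)/(k**6 + 21*k**5 + 175*k**4 + 735*k**3 + 1624*k**2 + 1764*k + 720)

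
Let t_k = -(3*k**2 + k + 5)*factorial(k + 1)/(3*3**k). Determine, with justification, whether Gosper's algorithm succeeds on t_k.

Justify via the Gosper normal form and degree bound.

Yes. s_k = -(3*k + 1)*factorial(k + 1)/3**k.

t_(k+1)/t_k = (k + 2)*(k + 3*(k + 1)**2 + 6)/(3*(3*k**2 + k + 5)).
Factor: A=k/3 + 2/3; B=1; C=k**2 + k/3 + 5/3.
Key eq: (k/3 + 2/3)·f(k+1) = (1)·f(k) + (k**2 + k/3 + 5/3).
d = 1 from the (1,0,2) case.
A polynomial solution: f(k) = 3*k + 1.
R(k) = B(k−1)·f(k)/C(k) = 3*(3*k + 1)/(3*k**2 + k + 5); s_k = R·t_k = -(3*k + 1)*factorial(k + 1)/3**k.
Check: Δs_k = -(3*k**2 + k + 5)*factorial(k + 1)/(3*3**k). ✓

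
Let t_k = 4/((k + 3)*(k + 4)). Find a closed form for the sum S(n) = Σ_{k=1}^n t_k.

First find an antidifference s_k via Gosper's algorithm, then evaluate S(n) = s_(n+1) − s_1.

Ratio r(k) = (k + 3)/(k + 5).
A = k + 3, B = k + 5, C = 1.
Solve (k + 3)·f(k+1) − (k + 4)·f(k) = 1.
From deg A=1, deg B=1, deg C=0: d=1.
Solve for f: f(k) = k/3 (degree 1 ≤ 1).
Get s_k = R·t_k = 4*k/(3*(k + 3)) with R(k) = B(k−1)f(k)/C(k) = k*(k + 4)/3.
Δs = 4/(k**2 + 7*k + 12), as required.
Evaluate: s_(n+1) = 4*(n + 1)/(3*(n + 4)); subtract s_(1) = 1/3 ⇒ S(n) = n/(n + 4).

S(n) = n/(n + 4)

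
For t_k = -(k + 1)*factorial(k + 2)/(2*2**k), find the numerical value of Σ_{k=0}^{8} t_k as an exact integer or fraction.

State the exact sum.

Step 1: r(k) = (k + 2)*(k + 3)/(2*(k + 1)).
Gosper form: A/B · C(k+1)/C(k) with A=k/2 + 3/2, B=1, C=k + 1.
f must satisfy (k/2 + 3/2)·f(k+1) − (1)·f(k) = k + 1.
From deg A=1, deg B=0, deg C=1: d=0.
Solve for f: f(k) = 2 (degree 0 ≤ 0).
Get s_k = R·t_k = -factorial(k + 2)/2**k with R(k) = B(k−1)f(k)/C(k) = 2/(k + 1).
Δs = -(k + 1)*factorial(k + 2)/(2*2**k), as required.
Telescoping: Σ = s_(9) − s_(0) = -155925/2 − (-2) = -155921/2.

Σ = -155921/2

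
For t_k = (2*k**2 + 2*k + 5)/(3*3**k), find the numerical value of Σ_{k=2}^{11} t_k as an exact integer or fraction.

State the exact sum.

Σ = 708416/531441

t_(k+1)/t_k = (2*k**2 + 6*k + 9)/(3*(2*k**2 + 2*k + 5)).
A = 1/3, B = 1, C = k**2 + k + 5/2.
Set up (1/3)·f(k+1) − (1)·f(k) − (k**2 + k + 5/2) = 0.
deg f ≤ 2 (via 0,0,2).
Match coefficients ⇒ f(k) = -3*(k**2 + 2*k + 4)/2.
So s_k = (B(k−1)f/C)·t_k = (-3*(k**2 + 2*k + 4)/(2*k**2 + 2*k + 5))·t_k = (-k**2 - 2*k - 4)/3**k.
s_(k+1) − s_k = (2*k**2 + 2*k + 5)/(3*3**k) = t_k.
Evaluate s at k=12 and k=2: -172/531441 and -4/3; difference 708416/531441.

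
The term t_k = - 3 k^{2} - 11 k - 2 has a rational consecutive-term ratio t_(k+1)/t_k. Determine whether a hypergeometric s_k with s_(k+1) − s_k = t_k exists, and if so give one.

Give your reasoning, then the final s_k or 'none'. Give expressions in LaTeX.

s_k = k \left(- k^{2} - 4 k + 3\right)

Step 1: r(k) = (3*k**2 + 17*k + 16)/(3*k**2 + 11*k + 2).
So A=1 and B=1, with C=k**2 + 11*k/3 + 2/3.
Set up (1)·f(k+1) − (1)·f(k) − (k**2 + 11*k/3 + 2/3) = 0.
Bound: deg f ≤ 3.
Solve for f: f(k) = k*(k**2 + 4*k - 3)/3 (degree 3 ≤ 3).
Then R = B(k−1)f/C = k*(k**2 + 4*k - 3)/(3*k**2 + 11*k + 2), so s_k = R(k)·t_k = k*(-k**2 - 4*k + 3).
s_(k+1) − s_k = -3*k**2 - 11*k - 2 = t_k.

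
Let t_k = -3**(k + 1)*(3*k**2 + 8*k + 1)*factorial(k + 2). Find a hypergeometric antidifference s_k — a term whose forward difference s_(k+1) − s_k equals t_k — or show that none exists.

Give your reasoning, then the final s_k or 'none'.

Step 1: r(k) = 3*(3*k**3 + 23*k**2 + 54*k + 36)/(3*k**2 + 8*k + 1).
So A=3*k + 9 and B=1, with C=k**2 + 8*k/3 + 1/3.
Set up (3*k + 9)·f(k+1) − (1)·f(k) − (k**2 + 8*k/3 + 1/3) = 0.
Bound: deg f ≤ 1.
Coefficient equations give f(k) = (k - 1)/3.
Certificate R = B(k−1)f/C = (k - 1)/(3*k**2 + 8*k + 1) gives s_k = -3**(k + 1)*(k - 1)*factorial(k + 2).
Check: Δs_k = -3**(k + 1)*(3*k**2 + 8*k + 1)*factorial(k + 2). ✓

s_k = -3**(k + 1)*(k - 1)*factorial(k + 2)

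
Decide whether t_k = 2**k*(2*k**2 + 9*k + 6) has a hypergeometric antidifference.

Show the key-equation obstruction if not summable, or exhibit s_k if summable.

t_(k+1)/t_k = 2*(2*k**2 + 13*k + 17)/(2*k**2 + 9*k + 6).
Take A(k)=2, B(k)=1, C(k)=k**2 + 9*k/2 + 3.
Solve (2)·f(k+1) − (1)·f(k) = k**2 + 9*k/2 + 3.
deg f ≤ 2 (via 0,0,2).
Solve for f: f(k) = k*(2*k + 1)/2 (degree 2 ≤ 2).
Get s_k = R·t_k = 2**k*k*(2*k + 1) with R(k) = B(k−1)f(k)/C(k) = k*(2*k + 1)/(2*k**2 + 9*k + 6).
Verify: 2**k*(2*k**2 + 9*k + 6) matches t_k.

Yes. s_k = 2**k*k*(2*k + 1).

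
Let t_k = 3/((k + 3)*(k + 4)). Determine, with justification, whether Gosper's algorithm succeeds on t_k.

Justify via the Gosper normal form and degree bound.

Yes. s_k = k/(k + 3).

Compute t_(k+1)/t_k: get (k + 3)/(k + 5).
So A=k + 3 and B=k + 5, with C=1.
Set up (k + 3)·f(k+1) − (k + 4)·f(k) − (1) = 0.
d = 1 from the (1,1,0) case.
Match coefficients ⇒ f(k) = k/3.
R(k) = B(k−1)·f(k)/C(k) = k*(k + 4)/3; s_k = R·t_k = k/(k + 3).
s_(k+1) − s_k = 3/(k**2 + 7*k + 12) = t_k.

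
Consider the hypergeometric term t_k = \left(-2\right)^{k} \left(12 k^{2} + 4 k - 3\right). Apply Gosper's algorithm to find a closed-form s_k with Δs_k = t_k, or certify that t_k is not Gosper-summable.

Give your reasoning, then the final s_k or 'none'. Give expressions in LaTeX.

s_k = \left(-2\right)^{k} \left(- 4 k^{2} + 4 k + 1\right)

t_(k+1)/t_k = 2*(-12*k**2 - 28*k - 13)/(12*k**2 + 4*k - 3).
Normal form (A,B,C) = (-2, 1, k**2 + k/3 - 1/4).
f must satisfy (-2)·f(k+1) − (1)·f(k) = k**2 + k/3 - 1/4.
deg f ≤ 2 (via 0,0,2).
A polynomial solution: f(k) = -(4*k**2 - 4*k - 1)/12.
R(k) = B(k−1)·f(k)/C(k) = -(4*k**2 - 4*k - 1)/(12*k**2 + 4*k - 3); s_k = R·t_k = (-2)**k*(-4*k**2 + 4*k + 1).
s_(k+1) − s_k = (-2)**k*(12*k**2 + 4*k - 3) = t_k.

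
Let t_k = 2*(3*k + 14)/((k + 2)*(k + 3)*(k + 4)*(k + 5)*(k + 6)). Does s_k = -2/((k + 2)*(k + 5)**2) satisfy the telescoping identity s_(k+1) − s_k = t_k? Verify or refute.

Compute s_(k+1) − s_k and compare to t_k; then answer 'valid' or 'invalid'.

s_(k+1) = -2/((k + 3)*(k + 6)**2)
s_(k+1) − s_k = -2/((k + 3)*(k + 6)**2) + 2/((k + 2)*(k + 5)**2)
(s_(k+1) − s_k) − t_k = 4*(-4*k**2 - 39*k - 94)/(k**7 + 31*k**6 + 405*k**5 + 2885*k**4 + 12074*k**3 + 29604*k**2 + 39240*k + 21600)

Invalid: residual 4*(-4*k**2 - 39*k - 94)/(k**7 + 31*k**6 + 405*k**5 + 2885*k**4 + 12074*k**3 + 29604*k**2 + 39240*k + 21600) ≠ 0.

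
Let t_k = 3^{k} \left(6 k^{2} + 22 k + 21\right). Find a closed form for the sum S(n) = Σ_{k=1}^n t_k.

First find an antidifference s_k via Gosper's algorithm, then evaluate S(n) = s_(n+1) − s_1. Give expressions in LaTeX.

S(n) = 9 \cdot 3^{n} n^{2} + 24 \cdot 3^{n} n + 24 \cdot 3^{n} - 24

r(k) = 3*(6*k**2 + 34*k + 49)/(6*k**2 + 22*k + 21) after simplifying.
So A=3 and B=1, with C=k**2 + 11*k/3 + 7/2.
Set up (3)·f(k+1) − (1)·f(k) − (k**2 + 11*k/3 + 7/2) = 0.
deg f ≤ 2 (via 0,0,2).
Solving with deg f ≤ 2: f(k) = (3*k**2 + 2*k + 3)/6.
Certificate R = B(k−1)f/C = (3*k**2 + 2*k + 3)/(6*k**2 + 22*k + 21) gives s_k = 3**k*(3*k**2 + 2*k + 3).
Verify: 3**k*(6*k**2 + 22*k + 21) matches t_k.
Evaluate: s_(n+1) = 3**(n + 1)*(3*n**2 + 8*n + 8); subtract s_(1) = 24 ⇒ S(n) = 9*3**n*n**2 + 24*3**n*n + 24*3**n - 24.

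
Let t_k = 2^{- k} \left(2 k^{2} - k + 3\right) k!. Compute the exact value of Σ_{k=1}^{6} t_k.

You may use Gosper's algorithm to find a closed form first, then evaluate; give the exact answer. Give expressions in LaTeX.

The ratio is (k + 1)*(-k + 2*(k + 1)**2 + 2)/(2*(2*k**2 - k + 3)).
Take A(k)=k/2 + 1/2, B(k)=1, C(k)=k**2 - k/2 + 3/2.
Set up (k/2 + 1/2)·f(k+1) − (1)·f(k) − (k**2 - k/2 + 3/2) = 0.
From deg A=1, deg B=0, deg C=2: d=1.
Solving with deg f ≤ 1: f(k) = 2*k - 1.
So s_k = (B(k−1)f/C)·t_k = (2*(2*k - 1)/(2*k**2 - k + 3))·t_k = 2**(1 - k)*(2*k - 1)*factorial(k).
Check: Δs_k = (2*k**2 - k + 3)*factorial(k)/2**k. ✓
Evaluate s at k=7 and k=1: 4095/4 and 1; difference 4091/4.

Σ = 4091/4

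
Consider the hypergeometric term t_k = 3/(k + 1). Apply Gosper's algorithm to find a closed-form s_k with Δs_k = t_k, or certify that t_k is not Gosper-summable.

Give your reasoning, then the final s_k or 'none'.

none (Gosper's algorithm certifies no s_k)

Step 1: r(k) = (k + 1)/(k + 2).
So A=k + 1 and B=k + 2, with C=1.
Solve (k + 1)·f(k+1) − (k + 1)·f(k) = 1.
Bound: deg f ≤ 0.
f = c0 ⇒ A·f(k+1) − B(k−1)·f(k) − C = -1. The system {-1 = 0} is inconsistent; no antidifference.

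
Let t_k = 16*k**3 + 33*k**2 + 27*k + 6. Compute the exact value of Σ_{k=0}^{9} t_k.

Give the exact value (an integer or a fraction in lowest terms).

Σ = 43080

Compute t_(k+1)/t_k: get (16*k**3 + 81*k**2 + 141*k + 82)/(16*k**3 + 33*k**2 + 27*k + 6).
Factor: A=1; B=1; C=k**3 + 33*k**2/16 + 27*k/16 + 3/8.
Set up (1)·f(k+1) − (1)·f(k) − (k**3 + 33*k**2/16 + 27*k/16 + 3/8) = 0.
deg f ≤ 4 (via 0,0,3).
Coefficient equations give f(k) = k*(4*k**3 + 3*k**2 + k - 2)/16.
R(k) = B(k−1)·f(k)/C(k) = k*(4*k**3 + 3*k**2 + k - 2)/(16*k**3 + 33*k**2 + 27*k + 6); s_k = R·t_k = k*(4*k**3 + 3*k**2 + k - 2).
Δs = 16*k**3 + 33*k**2 + 27*k + 6, as required.
Sum = s_(10) − s_(0); s_(10) = 43080, s_(0) = 0 ⇒ 43080.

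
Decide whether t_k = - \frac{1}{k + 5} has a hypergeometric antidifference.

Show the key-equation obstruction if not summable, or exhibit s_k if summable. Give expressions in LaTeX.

No — the linear system for f has no solution.

The ratio is (k + 5)/(k + 6).
Take A(k)=k + 5, B(k)=k + 6, C(k)=1.
Need (k + 5)·f(k+1) − (k + 5)·f(k) = 1.
Degrees (1,1,0) ⇒ d ≤ 0.
Put f(k) = c0: A·f(k+1) − B(k−1)·f(k) − C = -1; need -1 = 0 — inconsistent ⇒ no f, not summable.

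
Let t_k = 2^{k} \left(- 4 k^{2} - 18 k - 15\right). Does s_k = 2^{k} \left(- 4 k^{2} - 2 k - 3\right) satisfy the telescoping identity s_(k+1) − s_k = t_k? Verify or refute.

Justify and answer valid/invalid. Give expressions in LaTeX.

valid (s_(k+1) − s_k reduces to t_k)

s_(k+1) = 2**(k + 1)*(-4*k**2 - 10*k - 9)
s_(k+1) − s_k = 2**k*(-4*k**2 - 18*k - 15)
(s_(k+1) − s_k) − t_k = 0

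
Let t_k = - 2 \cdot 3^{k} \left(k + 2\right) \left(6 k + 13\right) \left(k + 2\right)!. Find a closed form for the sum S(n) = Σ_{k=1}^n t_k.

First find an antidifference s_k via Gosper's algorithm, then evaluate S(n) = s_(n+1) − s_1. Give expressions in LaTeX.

Step 1: r(k) = (k + 3)**2*(18*k + 57)/((k + 2)*(6*k + 13)).
Gosper form: A/B · C(k+1)/C(k) with A=3*k + 9, B=1, C=k**2 + 25*k/6 + 13/3.
Need (3*k + 9)·f(k+1) − (1)·f(k) = k**2 + 25*k/6 + 13/3.
deg f ≤ 1 (via 1,0,2).
Match coefficients ⇒ f(k) = (2*k + 1)/6.
So s_k = (B(k−1)f/C)·t_k = ((2*k + 1)/((k + 2)*(6*k + 13)))·t_k = -2*3**k*(2*k + 1)*factorial(k + 2).
Check: Δs_k = -2*3**k*(k + 2)*(6*k + 13)*factorial(k + 2). ✓
Telescope: S(n) = s_(n+1) − s_(1) = -6*3**n*(2*n + 3)*factorial(n + 3) − (-108) = -12*3**n*n*factorial(n + 3) - 18*3**n*factorial(n + 3) + 108.

S(n) = - 12 \cdot 3^{n} n \left(n + 3\right)! - 18 \cdot 3^{n} \left(n + 3\right)! + 108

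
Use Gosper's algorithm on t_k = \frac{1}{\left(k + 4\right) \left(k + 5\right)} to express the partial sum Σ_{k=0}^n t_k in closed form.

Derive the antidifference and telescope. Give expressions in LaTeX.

S(n) = \frac{n + 1}{4 \left(n + 5\right)}

Ratio r(k) = (k + 4)/(k + 6).
Normal form (A,B,C) = (k + 4, k + 6, 1).
Need (k + 4)·f(k+1) − (k + 5)·f(k) = 1.
Degrees (1,1,0) ⇒ d ≤ 1.
Solve for f: f(k) = k/4 (degree 1 ≤ 1).
Certificate R = B(k−1)f/C = k*(k + 5)/4 gives s_k = k/(4*(k + 4)).
Δs = 1/(k**2 + 9*k + 20), as required.
s_(n+1) = (n + 1)/(4*(n + 5)) and s_(0) = 0, so S(n) = (n + 1)/(4*(n + 5)).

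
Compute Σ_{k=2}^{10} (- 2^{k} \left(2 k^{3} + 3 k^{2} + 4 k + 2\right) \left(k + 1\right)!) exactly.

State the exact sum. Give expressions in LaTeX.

Step 1: r(k) = 2*(2*k**4 + 13*k**3 + 34*k**2 + 43*k + 22)/(2*k**3 + 3*k**2 + 4*k + 2).
Factor: A=2*k + 4; B=1; C=k**3 + 3*k**2/2 + 2*k + 1.
Solve (2*k + 4)·f(k+1) − (1)·f(k) = k**3 + 3*k**2/2 + 2*k + 1.
Bound: deg f ≤ 2.
Solve for f: f(k) = (k**2 - 2*k + 2)/2 (degree 2 ≤ 2).
So s_k = (B(k−1)f/C)·t_k = ((k**2 - 2*k + 2)/(2*k**3 + 3*k**2 + 4*k + 2))·t_k = -2**k*(k**2 - 2*k + 2)*factorial(k + 1).
s_(k+1) − s_k = -2**k*(2*k**3 + 3*k**2 + 4*k + 2)*factorial(k + 1) = t_k.
Telescoping: Σ = s_(11) − s_(2) = -99080522956800 − (-48) = -99080522956752.

Σ = -99080522956752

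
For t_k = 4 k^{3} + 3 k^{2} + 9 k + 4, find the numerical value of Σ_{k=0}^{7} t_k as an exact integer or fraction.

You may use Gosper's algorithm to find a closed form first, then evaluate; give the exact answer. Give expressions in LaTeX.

t_(k+1)/t_k = (4*k**3 + 15*k**2 + 27*k + 20)/(4*k**3 + 3*k**2 + 9*k + 4).
So A=1 and B=1, with C=k**3 + 3*k**2/4 + 9*k/4 + 1.
Key eq: (1)·f(k+1) = (1)·f(k) + (k**3 + 3*k**2/4 + 9*k/4 + 1).
Degrees (0,0,3) ⇒ d ≤ 4.
Coefficient equations give f(k) = k**2*(k**2 - k + 4)/4.
So s_k = (B(k−1)f/C)·t_k = (k**2*(k**2 - k + 4)/(4*k**3 + 3*k**2 + 9*k + 4))·t_k = k**2*(k**2 - k + 4).
Δs = 4*k**3 + 3*k**2 + 9*k + 4, as required.
Evaluate s at k=8 and k=0: 3840 and 0; difference 3840.

Σ = 3840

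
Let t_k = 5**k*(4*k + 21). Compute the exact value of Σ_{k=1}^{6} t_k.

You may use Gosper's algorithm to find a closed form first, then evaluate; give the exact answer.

Σ = 859350

Compute t_(k+1)/t_k: get 5*(4*k + 25)/(4*k + 21).
Take A(k)=5, B(k)=1, C(k)=k + 21/4.
Key eq: (5)·f(k+1) = (1)·f(k) + (k + 21/4).
From deg A=0, deg B=0, deg C=1: d=1.
Match coefficients ⇒ f(k) = (k + 4)/4.
R(k) = B(k−1)·f(k)/C(k) = (k + 4)/(4*k + 21); s_k = R·t_k = 5**k*(k + 4).
Check: Δs_k = 5**k*(4*k + 21). ✓
Sum = s_(7) − s_(1); s_(7) = 859375, s_(1) = 25 ⇒ 859350.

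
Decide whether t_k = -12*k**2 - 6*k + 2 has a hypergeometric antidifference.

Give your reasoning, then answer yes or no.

Compute t_(k+1)/t_k: get (6*k**2 + 15*k + 8)/(6*k**2 + 3*k - 1).
Gosper form: A/B · C(k+1)/C(k) with A=1, B=1, C=k**2 + k/2 - 1/6.
Set up (1)·f(k+1) − (1)·f(k) − (k**2 + k/2 - 1/6) = 0.
Degrees (0,0,2) ⇒ d ≤ 3.
Match coefficients ⇒ f(k) = k*(4*k**2 - 3*k - 3)/12.
Then R = B(k−1)f/C = k*(4*k**2 - 3*k - 3)/(2*(6*k**2 + 3*k - 1)), so s_k = R(k)·t_k = k*(-4*k**2 + 3*k + 3).
Δs = -12*k**2 - 6*k + 2, as required.

Yes. s_k = k*(-4*k**2 + 3*k + 3).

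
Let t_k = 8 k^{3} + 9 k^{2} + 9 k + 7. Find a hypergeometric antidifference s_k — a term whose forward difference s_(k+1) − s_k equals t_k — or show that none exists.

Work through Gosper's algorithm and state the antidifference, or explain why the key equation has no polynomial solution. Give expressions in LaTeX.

r(k) = (8*k**3 + 33*k**2 + 51*k + 33)/(8*k**3 + 9*k**2 + 9*k + 7) after simplifying.
Take A(k)=1, B(k)=1, C(k)=k**3 + 9*k**2/8 + 9*k/8 + 7/8.
Key eq: (1)·f(k+1) = (1)·f(k) + (k**3 + 9*k**2/8 + 9*k/8 + 7/8).
deg f ≤ 4 (via 0,0,3).
Solve for f: f(k) = k*(2*k**3 - k**2 + 2*k + 4)/8 (degree 4 ≤ 4).
R(k) = B(k−1)·f(k)/C(k) = k*(2*k**3 - k**2 + 2*k + 4)/(8*k**3 + 9*k**2 + 9*k + 7); s_k = R·t_k = k*(2*k**3 - k**2 + 2*k + 4).
Verify: 8*k**3 + 9*k**2 + 9*k + 7 matches t_k.

s_k = k \left(2 k^{3} - k^{2} + 2 k + 4\right)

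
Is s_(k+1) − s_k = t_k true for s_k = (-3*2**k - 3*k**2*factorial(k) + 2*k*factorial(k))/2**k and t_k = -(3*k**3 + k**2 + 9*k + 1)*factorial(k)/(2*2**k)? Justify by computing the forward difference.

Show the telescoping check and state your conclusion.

s_(k+1) = -(6*2**k + 3*k**3*factorial(k) + 7*k**2*factorial(k) + 5*k*factorial(k) + factorial(k))/(2*2**k)
s_(k+1) − s_k = -(3*k**3 + k**2 + 9*k + 1)*factorial(k)/(2*2**k)
(s_(k+1) − s_k) − t_k = 0

valid; difference matches t_k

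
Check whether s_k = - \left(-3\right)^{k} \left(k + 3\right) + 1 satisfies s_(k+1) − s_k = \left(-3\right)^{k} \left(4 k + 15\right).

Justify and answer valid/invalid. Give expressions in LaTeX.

s_(k+1) = 3*(-3)**k*(k + 4) + 1
s_(k+1) − s_k = (-3)**k*(4*k + 15)
(s_(k+1) − s_k) − t_k = 0

Valid: the claim telescopes to t_k.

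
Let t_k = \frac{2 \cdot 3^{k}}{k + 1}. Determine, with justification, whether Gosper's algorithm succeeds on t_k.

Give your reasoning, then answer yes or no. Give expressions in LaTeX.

No. Not Gosper-summable.

The ratio is 3*(k + 1)/(k + 2).
A = 3*k + 3, B = k + 2, C = 1.
Set up (3*k + 3)·f(k+1) − (k + 1)·f(k) − (1) = 0.
Bound: deg f ≤ -1.
Negative degree bound (-1): no f exists, t_k not Gosper-summable.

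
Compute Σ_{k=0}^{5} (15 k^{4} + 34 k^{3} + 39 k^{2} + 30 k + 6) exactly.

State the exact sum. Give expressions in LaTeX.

Σ = 24966

The ratio is (15*k**4 + 94*k**3 + 231*k**2 + 270*k + 124)/(15*k**4 + 34*k**3 + 39*k**2 + 30*k + 6).
Normal form (A,B,C) = (1, 1, k**4 + 34*k**3/15 + 13*k**2/5 + 2*k + 2/5).
Need (1)·f(k+1) − (1)·f(k) = k**4 + 34*k**3/15 + 13*k**2/5 + 2*k + 2/5.
Bound: deg f ≤ 5.
Match coefficients ⇒ f(k) = k*(3*k**4 + k**3 + k**2 + 4*k - 3)/15.
Then R = B(k−1)f/C = k*(3*k**4 + k**3 + k**2 + 4*k - 3)/(15*k**4 + 34*k**3 + 39*k**2 + 30*k + 6), so s_k = R(k)·t_k = k*(3*k**4 + k**3 + k**2 + 4*k - 3).
Verify: 15*k**4 + 34*k**3 + 39*k**2 + 30*k + 6 matches t_k.
Evaluate s at k=6 and k=0: 24966 and 0; difference 24966.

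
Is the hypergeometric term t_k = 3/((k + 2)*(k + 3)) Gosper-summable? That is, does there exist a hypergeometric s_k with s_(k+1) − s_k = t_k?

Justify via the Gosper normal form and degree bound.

Yes. s_k = 3*k/(2*(k + 2)).

The ratio is (k + 2)/(k + 4).
Normal form (A,B,C) = (k + 2, k + 4, 1).
Solve (k + 2)·f(k+1) − (k + 3)·f(k) = 1.
deg f ≤ 1 (via 1,1,0).
Solve for f: f(k) = k/2 (degree 1 ≤ 1).
R(k) = B(k−1)·f(k)/C(k) = k*(k + 3)/2; s_k = R·t_k = 3*k/(2*(k + 2)).
s_(k+1) − s_k = 3/(k**2 + 5*k + 6) = t_k.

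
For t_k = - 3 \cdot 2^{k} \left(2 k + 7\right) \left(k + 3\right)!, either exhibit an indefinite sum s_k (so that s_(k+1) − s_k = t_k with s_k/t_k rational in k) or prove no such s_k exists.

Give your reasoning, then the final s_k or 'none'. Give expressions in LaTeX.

s_k = - 3 \cdot 2^{k} \left(k + 3\right)!

Ratio r(k) = 2*(k + 4)*(2*k + 9)/(2*k + 7).
A = 2*k + 8, B = 1, C = k + 7/2.
Solve (2*k + 8)·f(k+1) − (1)·f(k) = k + 7/2.
Bound: deg f ≤ 0.
A polynomial solution: f(k) = 1/2.
Get s_k = R·t_k = -3*2**k*factorial(k + 3) with R(k) = B(k−1)f(k)/C(k) = 1/(2*k + 7).
s_(k+1) − s_k = -3*2**k*(2*k + 7)*factorial(k + 3) = t_k.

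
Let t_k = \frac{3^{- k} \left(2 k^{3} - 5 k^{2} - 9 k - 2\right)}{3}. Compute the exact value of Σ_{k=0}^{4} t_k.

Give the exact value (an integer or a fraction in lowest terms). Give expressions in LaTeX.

Ratio r(k) = (2*k**3 + k**2 - 13*k - 14)/(3*(2*k**3 - 5*k**2 - 9*k - 2)).
Normal form (A,B,C) = (1/3, 1, k**3 - 5*k**2/2 - 9*k/2 - 1).
Key eq: (1/3)·f(k+1) = (1)·f(k) + (k**3 - 5*k**2/2 - 9*k/2 - 1).
deg f ≤ 3 (via 0,0,3).
A polynomial solution: f(k) = -3*(k**3 - k**2 - 4*k - 3)/2.
Certificate R = B(k−1)f/C = -3*(k**3 - k**2 - 4*k - 3)/((k + 1)*(2*k**2 - 7*k - 2)) gives s_k = (-k**3 + k**2 + 4*k + 3)/3**k.
Check: Δs_k = (2*k**3 - 5*k**2 - 9*k - 2)/(3*3**k). ✓
Sum = s_(5) − s_(0); s_(5) = -77/243, s_(0) = 3 ⇒ -806/243.

Σ = -806/243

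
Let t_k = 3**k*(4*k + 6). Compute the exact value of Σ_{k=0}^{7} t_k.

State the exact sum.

r(k) = 3*(2*k + 5)/(2*k + 3) after simplifying.
So A=3 and B=1, with C=k + 3/2.
Solve (3)·f(k+1) − (1)·f(k) = k + 3/2.
deg f ≤ 1 (via 0,0,1).
Solving with deg f ≤ 1: f(k) = k/2.
Certificate R = B(k−1)f/C = k/(2*k + 3) gives s_k = 2*3**k*k.
Δs = 3**k*(4*k + 6), as required.
Σ_(k=0)^(7) t_k = s_(8) − s_(0) = 104976 − (0) = 104976.

Σ = 104976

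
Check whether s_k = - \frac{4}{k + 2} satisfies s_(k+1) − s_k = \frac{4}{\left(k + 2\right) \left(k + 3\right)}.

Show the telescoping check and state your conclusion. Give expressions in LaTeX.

valid; difference matches t_k

s_(k+1) = -4/(k + 3)
s_(k+1) − s_k = 4/((k + 2)*(k + 3))
(s_(k+1) − s_k) − t_k = 0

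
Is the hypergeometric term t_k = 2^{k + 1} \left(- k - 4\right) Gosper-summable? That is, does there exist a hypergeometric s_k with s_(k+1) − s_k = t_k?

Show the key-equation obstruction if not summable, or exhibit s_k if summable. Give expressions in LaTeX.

Yes. s_k = 2^{k + 1} \left(- k - 2\right).

Compute t_(k+1)/t_k: get 2*(k + 5)/(k + 4).
Take A(k)=2, B(k)=1, C(k)=k + 4.
Set up (2)·f(k+1) − (1)·f(k) − (k + 4) = 0.
deg f ≤ 1 (via 0,0,1).
Coefficient equations give f(k) = k + 2.
Certificate R = B(k−1)f/C = (k + 2)/(k + 4) gives s_k = 2**(k + 1)*(-k - 2).
Verify: 2**(k + 1)*(-k - 4) matches t_k.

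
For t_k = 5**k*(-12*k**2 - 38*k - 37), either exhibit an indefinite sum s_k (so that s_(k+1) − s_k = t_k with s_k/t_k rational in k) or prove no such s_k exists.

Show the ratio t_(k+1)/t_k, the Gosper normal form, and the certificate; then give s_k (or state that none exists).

s_k = 5**k*(-3*k**2 - 2*k - 3)

r(k) = 5*(12*k**2 + 62*k + 87)/(12*k**2 + 38*k + 37) after simplifying.
Gosper form: A/B · C(k+1)/C(k) with A=5, B=1, C=k**2 + 19*k/6 + 37/12.
f must satisfy (5)·f(k+1) − (1)·f(k) = k**2 + 19*k/6 + 37/12.
deg f ≤ 2 (via 0,0,2).
Coefficient equations give f(k) = (3*k**2 + 2*k + 3)/12.
R(k) = B(k−1)·f(k)/C(k) = (3*k**2 + 2*k + 3)/(12*k**2 + 38*k + 37); s_k = R·t_k = 5**k*(-3*k**2 - 2*k - 3).
Verify: 5**k*(-12*k**2 - 38*k - 37) matches t_k.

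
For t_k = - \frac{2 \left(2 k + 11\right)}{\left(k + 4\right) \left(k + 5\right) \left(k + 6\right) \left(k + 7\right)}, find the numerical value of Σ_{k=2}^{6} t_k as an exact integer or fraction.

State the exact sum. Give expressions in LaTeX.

Σ = -95/3432

Step 1: r(k) = (k + 4)*(2*k + 13)/((k + 8)*(2*k + 11)).
Factor: A=k + 4; B=k + 8; C=k + 11/2.
Need (k + 4)·f(k+1) − (k + 7)·f(k) = k + 11/2.
Degrees (1,1,1) ⇒ d ≤ 3.
Solving with deg f ≤ 3: f(k) = k*(k + 5)*(k + 10)/48.
So s_k = (B(k−1)f/C)·t_k = (k*(k + 5)*(k + 7)*(k + 10)/(24*(2*k + 11)))·t_k = k*(-k - 10)/(12*(k**2 + 10*k + 24)).
Verify: 2*(-2*k - 11)/(k**4 + 22*k**3 + 179*k**2 + 638*k + 840) matches t_k.
Telescoping: Σ = s_(7) − s_(2) = -119/1716 − (-1/24) = -95/3432.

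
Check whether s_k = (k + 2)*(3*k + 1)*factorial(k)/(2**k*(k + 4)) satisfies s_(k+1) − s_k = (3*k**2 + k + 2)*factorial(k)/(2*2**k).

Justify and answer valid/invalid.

s_(k+1) = (k + 3)*(3*k + 4)*factorial(k + 1)/(2*2**k*(k + 5))
s_(k+1) − s_k = (3*k**4 + 22*k**3 + 45*k**2 + 38*k + 28)*factorial(k)/(2*2**k*(k + 4)*(k + 5))
(s_(k+1) − s_k) − t_k = -(3*k**3 + 13*k**2 + 6)*factorial(k)/(2**k*(k + 4)*(k + 5))

Invalid: residual -(3*k**3 + 13*k**2 + 6)*factorial(k)/(2**k*(k + 4)*(k + 5)) ≠ 0.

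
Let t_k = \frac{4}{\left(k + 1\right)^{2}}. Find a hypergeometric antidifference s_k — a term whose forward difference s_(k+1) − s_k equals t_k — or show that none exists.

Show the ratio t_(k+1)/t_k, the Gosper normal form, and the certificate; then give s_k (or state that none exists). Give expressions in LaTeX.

none — t_k is not Gosper-summable

t_(k+1)/t_k = (k + 1)**2/(k + 2)**2.
So A=k**2 + 2*k + 1 and B=k**2 + 4*k + 4, with C=1.
Key eq: (k**2 + 2*k + 1)·f(k+1) = (k**2 + 2*k + 1)·f(k) + (1).
d = 0 from the (2,2,0) case.
Generic f = c0 gives residual -1; -1 = 0 cannot hold, so t_k is not Gosper-summable.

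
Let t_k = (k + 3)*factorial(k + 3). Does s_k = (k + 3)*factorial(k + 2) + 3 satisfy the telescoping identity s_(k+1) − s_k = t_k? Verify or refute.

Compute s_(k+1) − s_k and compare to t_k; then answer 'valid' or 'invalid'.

valid (s_(k+1) − s_k reduces to t_k)

s_(k+1) = (k + 4)*factorial(k + 3) + 3
s_(k+1) − s_k = (k + 3)*factorial(k + 3)
(s_(k+1) − s_k) − t_k = 0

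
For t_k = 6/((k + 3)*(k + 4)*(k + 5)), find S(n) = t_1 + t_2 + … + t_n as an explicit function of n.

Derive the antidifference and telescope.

S(n) = 3*n*(n + 9)/(20*(n**2 + 9*n + 20))

r(k) = (k + 3)/(k + 6) after simplifying.
Take A(k)=k + 3, B(k)=k + 6, C(k)=1.
f must satisfy (k + 3)·f(k+1) − (k + 5)·f(k) = 1.
d = 2 from the (1,1,0) case.
A polynomial solution: f(k) = k*(k + 7)/24.
So s_k = (B(k−1)f/C)·t_k = (k*(k + 5)*(k + 7)/24)·t_k = k*(k + 7)/(4*(k + 3)*(k + 4)).
Check: Δs_k = 6/(k**3 + 12*k**2 + 47*k + 60). ✓
Telescope: S(n) = s_(n+1) − s_(1) = (n**2 + 9*n + 8)/(4*(n**2 + 9*n + 20)) − (1/10) = 3*n*(n + 9)/(20*(n**2 + 9*n + 20)).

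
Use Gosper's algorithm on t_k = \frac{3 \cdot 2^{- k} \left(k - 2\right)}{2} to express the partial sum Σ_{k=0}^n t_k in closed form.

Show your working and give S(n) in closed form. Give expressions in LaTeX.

S(n) = -3 - \frac{3 \cdot 2^{- n} n}{2}

Step 1: r(k) = (k - 1)/(2*(k - 2)).
Normal form (A,B,C) = (1/2, 1, k - 2).
Key eq: (1/2)·f(k+1) = (1)·f(k) + (k - 2).
d = 1 from the (0,0,1) case.
A polynomial solution: f(k) = -2*(k - 1).
Certificate R = B(k−1)f/C = -2*(k - 1)/(k - 2) gives s_k = 3*(1 - k)/2**k.
Δs = 3*(k - 2)/(2*2**k), as required.
Evaluate: s_(n+1) = -3*2**(-n - 1)*n; subtract s_(0) = 3 ⇒ S(n) = -3 - 3*n/(2*2**n).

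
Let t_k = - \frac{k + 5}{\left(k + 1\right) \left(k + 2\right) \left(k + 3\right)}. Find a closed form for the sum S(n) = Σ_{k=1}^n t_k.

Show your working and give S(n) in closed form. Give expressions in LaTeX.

t_(k+1)/t_k = (k + 1)*(k + 6)/((k + 4)*(k + 5)).
So A=k + 1 and B=k + 4, with C=k + 5.
Need (k + 1)·f(k+1) − (k + 3)·f(k) = k + 5.
d = 2 from the (1,1,1) case.
Solving with deg f ≤ 2: f(k) = k*(3*k + 7)/2.
Certificate R = B(k−1)f/C = k*(k + 3)*(3*k + 7)/(2*(k + 5)) gives s_k = k*(-3*k - 7)/(2*(k + 1)*(k + 2)).
Δs = (-k - 5)/(k**3 + 6*k**2 + 11*k + 6), as required.
Telescope: S(n) = s_(n+1) − s_(1) = (-3*n**2 - 13*n - 10)/(2*(n**2 + 5*n + 6)) − (-5/6) = n*(-2*n - 7)/(3*(n**2 + 5*n + 6)).

S(n) = \frac{n \left(- 2 n - 7\right)}{3 \left(n^{2} + 5 n + 6\right)}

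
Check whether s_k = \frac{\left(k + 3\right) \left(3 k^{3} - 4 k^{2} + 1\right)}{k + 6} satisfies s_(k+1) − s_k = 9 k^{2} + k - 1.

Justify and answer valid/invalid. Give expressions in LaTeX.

Invalid: residual \frac{3 \left(- 6 k^{3} - 59 k^{2} - 5 k + 7\right)}{k^{2} + 13 k + 42} ≠ 0.

s_(k+1) = k*(3*k**3 + 17*k**2 + 21*k + 4)/(k + 7)
s_(k+1) − s_k = (9*k**4 + 100*k**3 + 213*k**2 + 14*k - 21)/(k**2 + 13*k + 42)
(s_(k+1) − s_k) − t_k = 3*(-6*k**3 - 59*k**2 - 5*k + 7)/(k**2 + 13*k + 42)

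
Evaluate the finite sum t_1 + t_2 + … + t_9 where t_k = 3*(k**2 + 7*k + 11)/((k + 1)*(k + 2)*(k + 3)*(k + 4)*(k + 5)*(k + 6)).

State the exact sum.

Compute t_(k+1)/t_k: get (k + 1)*(7*k + (k + 1)**2 + 18)/((k + 7)*(k**2 + 7*k + 11)).
A = k + 1, B = k + 7, C = k**2 + 7*k + 11.
Key eq: (k + 1)·f(k+1) = (k + 6)·f(k) + (k**2 + 7*k + 11).
deg f ≤ 5 (via 1,1,2).
Solve for f: f(k) = k*(k + 2)*(k + 4)*(k**2 + 9*k + 23)/45 (degree 5 ≤ 5).
R(k) = B(k−1)·f(k)/C(k) = k*(k + 2)*(k + 4)*(k + 6)*(k**2 + 9*k + 23)/(45*(k**2 + 7*k + 11)); s_k = R·t_k = k*(k**2 + 9*k + 23)/(15*(k**3 + 9*k**2 + 23*k + 15)).
Verify: 3*(k**2 + 7*k + 11)/(k**6 + 21*k**5 + 175*k**4 + 735*k**3 + 1624*k**2 + 1764*k + 720) matches t_k.
Σ_(k=1)^(9) t_k = s_(10) − s_(1) = 142/2145 − (11/240) = 233/11440.

Σ = 233/11440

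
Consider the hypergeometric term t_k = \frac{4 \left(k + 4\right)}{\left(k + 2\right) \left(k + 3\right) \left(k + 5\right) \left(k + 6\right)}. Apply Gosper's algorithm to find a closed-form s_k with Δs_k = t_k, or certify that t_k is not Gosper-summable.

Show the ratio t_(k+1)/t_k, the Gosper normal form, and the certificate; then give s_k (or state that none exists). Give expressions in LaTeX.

t_(k+1)/t_k = (k + 2)*(k + 5)**2/((k + 4)**2*(k + 7)).
Take A(k)=k + 2, B(k)=k + 7, C(k)=k**2 + 8*k + 16.
f must satisfy (k + 2)·f(k+1) − (k + 6)·f(k) = k**2 + 8*k + 16.
deg f ≤ 4 (via 1,1,2).
A polynomial solution: f(k) = k*(k + 3)*(k + 4)*(k + 7)/20.
So s_k = (B(k−1)f/C)·t_k = (k*(k + 3)*(k + 6)*(k + 7)/(20*(k + 4)))·t_k = k*(k + 7)/(5*(k**2 + 7*k + 10)).
Verify: 4*(k + 4)/(k**4 + 16*k**3 + 91*k**2 + 216*k + 180) matches t_k.

s_k = \frac{k \left(k + 7\right)}{5 \left(k^{2} + 7 k + 10\right)}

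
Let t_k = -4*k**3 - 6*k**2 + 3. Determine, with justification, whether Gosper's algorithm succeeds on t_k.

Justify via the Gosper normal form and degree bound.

Yes. s_k = k*(-k**3 + 2*k + 2).

r(k) = (4*(k + 1)**3 + 6*(k + 1)**2 - 3)/(4*k**3 + 6*k**2 - 3) after simplifying.
Normal form (A,B,C) = (1, 1, k**3 + 3*k**2/2 - 3/4).
Need (1)·f(k+1) − (1)·f(k) = k**3 + 3*k**2/2 - 3/4.
From deg A=0, deg B=0, deg C=3: d=4.
Coefficient equations give f(k) = k*(k**3 - 2*k - 2)/4.
Get s_k = R·t_k = k*(-k**3 + 2*k + 2) with R(k) = B(k−1)f(k)/C(k) = k*(k**3 - 2*k - 2)/(4*k**3 + 6*k**2 - 3).
Δs = -4*k**3 - 6*k**2 + 3, as required.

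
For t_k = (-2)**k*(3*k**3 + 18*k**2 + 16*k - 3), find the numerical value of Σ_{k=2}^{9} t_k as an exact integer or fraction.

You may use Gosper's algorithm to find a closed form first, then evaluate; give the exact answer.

Σ = -1409980

Ratio r(k) = 2*(-3*k**3 - 27*k**2 - 61*k - 34)/(3*k**3 + 18*k**2 + 16*k - 3).
Normal form (A,B,C) = (-2, 1, k**3 + 6*k**2 + 16*k/3 - 1).
Solve (-2)·f(k+1) − (1)·f(k) = k**3 + 6*k**2 + 16*k/3 - 1.
d = 3 from the (0,0,3) case.
A polynomial solution: f(k) = -(k - 1)*(k**2 + 5*k + 3)/3.
R(k) = B(k−1)·f(k)/C(k) = -(k - 1)*(k**2 + 5*k + 3)/(3*k**3 + 18*k**2 + 16*k - 3); s_k = R·t_k = (-2)**k*(-k**3 - 4*k**2 + 2*k + 3).
Verify: (-2)**k*(3*k**3 + 18*k**2 + 16*k - 3) matches t_k.
Σ_(k=2)^(9) t_k = s_(10) − s_(2) = -1410048 − (-68) = -1409980.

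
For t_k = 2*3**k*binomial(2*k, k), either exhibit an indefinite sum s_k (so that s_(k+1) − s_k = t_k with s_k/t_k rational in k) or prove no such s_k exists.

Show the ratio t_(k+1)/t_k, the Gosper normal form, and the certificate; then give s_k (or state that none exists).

Compute t_(k+1)/t_k: get 6*(2*k + 1)/(k + 1).
A = 12*k + 6, B = k + 1, C = 1.
Solve (12*k + 6)·f(k+1) − (k)·f(k) = 1.
d = -1 from the (1,1,0) case.
Negative degree bound (-1): no f exists, t_k not Gosper-summable.

no hypergeometric antidifference exists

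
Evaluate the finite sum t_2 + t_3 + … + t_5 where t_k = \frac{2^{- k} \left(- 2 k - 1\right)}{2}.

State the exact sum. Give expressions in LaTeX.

Σ = -97/64

The ratio is (2*k + 3)/(2*(2*k + 1)).
Normal form (A,B,C) = (1/2, 1, k + 1/2).
Set up (1/2)·f(k+1) − (1)·f(k) − (k + 1/2) = 0.
Bound: deg f ≤ 1.
Solving with deg f ≤ 1: f(k) = -2*k - 3.
Certificate R = B(k−1)f/C = -2*(2*k + 3)/(2*k + 1) gives s_k = (2*k + 3)/2**k.
Δs = (-2*k - 1)/(2*2**k), as required.
Telescoping: Σ = s_(6) − s_(2) = 15/64 − (7/4) = -97/64.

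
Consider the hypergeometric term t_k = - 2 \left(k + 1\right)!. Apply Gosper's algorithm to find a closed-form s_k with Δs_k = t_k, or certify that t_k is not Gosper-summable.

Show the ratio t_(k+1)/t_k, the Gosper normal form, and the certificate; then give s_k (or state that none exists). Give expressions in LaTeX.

r(k) = k + 2 after simplifying.
So A=k + 2 and B=1, with C=1.
Set up (k + 2)·f(k+1) − (1)·f(k) − (1) = 0.
d = -1 from the (1,0,0) case.
Bound -1 < 0, so the key equation has no polynomial solution.

not Gosper-summable; s_k does not exist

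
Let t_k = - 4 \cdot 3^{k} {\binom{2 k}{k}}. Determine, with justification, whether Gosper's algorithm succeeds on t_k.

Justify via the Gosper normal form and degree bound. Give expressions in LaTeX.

The ratio is 6*(2*k + 1)/(k + 1).
Normal form (A,B,C) = (12*k + 6, k + 1, 1).
Solve (12*k + 6)·f(k+1) − (k)·f(k) = 1.
deg f ≤ -1 (via 1,1,0).
Bound -1 < 0, so the key equation has no polynomial solution.

No — key equation has no polynomial f.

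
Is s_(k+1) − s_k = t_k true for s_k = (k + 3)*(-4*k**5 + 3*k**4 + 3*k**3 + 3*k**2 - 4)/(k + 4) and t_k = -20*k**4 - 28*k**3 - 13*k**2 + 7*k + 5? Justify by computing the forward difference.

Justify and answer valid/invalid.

Invalid: residual (16*k**5 + 111*k**4 + 128*k**3 + 48*k**2 - 33*k - 24)/(k**2 + 9*k + 20) ≠ 0.

s_(k+1) = (-4*k**6 - 33*k**5 - 93*k**4 - 110*k**3 - 33*k**2 + 29*k + 4)/(k + 5)
s_(k+1) − s_k = 2*(-10*k**6 - 96*k**5 - 277*k**4 - 271*k**3 - 72*k**2 + 76*k + 38)/(k**2 + 9*k + 20)
(s_(k+1) − s_k) − t_k = (16*k**5 + 111*k**4 + 128*k**3 + 48*k**2 - 33*k - 24)/(k**2 + 9*k + 20)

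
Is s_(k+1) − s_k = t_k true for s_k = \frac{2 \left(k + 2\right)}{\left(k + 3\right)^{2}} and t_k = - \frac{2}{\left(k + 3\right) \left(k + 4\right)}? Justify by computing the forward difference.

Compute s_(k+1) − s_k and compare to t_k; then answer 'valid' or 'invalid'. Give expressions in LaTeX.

Invalid: residual \frac{2 \left(2 k + 7\right)}{k^{4} + 14 k^{3} + 73 k^{2} + 168 k + 144} ≠ 0.

s_(k+1) = 2*(k + 3)/(k + 4)**2
s_(k+1) − s_k = 2*(-(k + 2)*(k + 4)**2 + (k + 3)**3)/((k + 3)**2*(k + 4)**2)
(s_(k+1) − s_k) − t_k = 2*(2*k + 7)/(k**4 + 14*k**3 + 73*k**2 + 168*k + 144)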